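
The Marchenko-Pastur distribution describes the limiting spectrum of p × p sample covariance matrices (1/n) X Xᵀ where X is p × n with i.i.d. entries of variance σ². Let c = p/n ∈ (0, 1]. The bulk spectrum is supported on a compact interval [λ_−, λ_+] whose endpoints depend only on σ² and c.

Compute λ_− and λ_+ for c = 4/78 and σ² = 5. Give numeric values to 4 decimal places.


c = 4/78 = 0.051282; √c = 0.226455.
λ_− = σ² (1 − √c)² = 5 · (1 − 0.226455)² = 5 · (0.773545)² = 2.991856.
λ_+ = σ² (1 + √c)² = 5 · (1 + 0.226455)² = 5 · (1.226455)² = 7.520964.

Rounded to 4 decimal places: λ_− ≈ 2.9919, λ_+ ≈ 7.5210.


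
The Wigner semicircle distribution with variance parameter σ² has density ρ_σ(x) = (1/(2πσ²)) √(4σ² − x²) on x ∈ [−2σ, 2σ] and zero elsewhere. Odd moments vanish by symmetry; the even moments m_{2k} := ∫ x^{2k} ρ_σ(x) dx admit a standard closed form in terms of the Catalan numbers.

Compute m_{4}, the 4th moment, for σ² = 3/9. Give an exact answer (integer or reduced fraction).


By the scaled semicircle moment identity, m_{2k} = σ^{2k} · C_k with k = 2.
C_2 = (1/(k+1)) · C(2k, k) = (1/3) · C(4, 2) = (1/3) · 6 = 2.
σ^{2k} = (σ²)^k = (3/9)^2 = 1/9.

Therefore m_{4} = σ^{4} · C_2 = (1/9) · 2 = 2/9.


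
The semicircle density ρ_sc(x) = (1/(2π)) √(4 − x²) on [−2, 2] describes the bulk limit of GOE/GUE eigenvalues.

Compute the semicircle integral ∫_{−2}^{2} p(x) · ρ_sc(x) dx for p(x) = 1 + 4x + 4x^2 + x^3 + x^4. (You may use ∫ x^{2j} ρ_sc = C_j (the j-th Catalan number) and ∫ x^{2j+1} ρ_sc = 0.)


Write p(x) = Σ a_i x^i, split into monomials and integrate each against ρ_sc separately.
Using ∫ x^{2j} ρ_sc = C_j = (1/(j+1)) C(2j, j) (Catalan numbers) and ∫ x^{2j+1} ρ_sc = 0 (odd monomials vanish by symmetry):
  i = 0 (even): a_0 · C_{0} = 1 · 1 = 1
  i = 1 (odd): ∫ x^1 ρ_sc = 0 (vanishes)
  i = 2 (even): a_2 · C_{1} = 4 · 1 = 4
  i = 3 (odd): ∫ x^3 ρ_sc = 0 (vanishes)
  i = 4 (even): a_4 · C_{2} = 1 · 2 = 2

Summing the contributions: ∫_{−2}^{2} p(x) ρ_sc(x) dx = 1 + 4 + 2 = 7.


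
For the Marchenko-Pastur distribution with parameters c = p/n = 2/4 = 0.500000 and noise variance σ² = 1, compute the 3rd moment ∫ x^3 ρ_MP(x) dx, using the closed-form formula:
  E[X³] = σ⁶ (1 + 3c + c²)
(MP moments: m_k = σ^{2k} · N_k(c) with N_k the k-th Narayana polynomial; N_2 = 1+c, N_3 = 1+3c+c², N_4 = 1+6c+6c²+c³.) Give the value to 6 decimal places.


E[X³] = σ⁶ (1 + 3c + c²) (third MP moment). With σ² = 1 (so σ⁶ = 1) and c = 2/4 = 0.500000: E[X³] = 1 · (1 + 3·0.500000 + (0.500000)²) = 1 · 2.750000.

So E[X^3] = 2.750000.


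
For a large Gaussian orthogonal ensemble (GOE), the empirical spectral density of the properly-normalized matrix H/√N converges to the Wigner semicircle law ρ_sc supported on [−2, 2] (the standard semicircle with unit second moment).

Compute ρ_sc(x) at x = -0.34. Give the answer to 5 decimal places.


ρ_sc(x) = (1/(2π)) √(4 − x²). With x = -0.34:
  4 − x² = 4 − (-0.34)² = 4 − 0.115600 = 3.884400.
  √(4 − x²) = 1.970888.
  1/(2π) = 0.159155.
  ρ_sc(-0.34) = 0.159155 · 1.970888 = 0.313677.

Rounded to 5 decimal places: ρ_sc(-0.34) ≈ 0.31368.


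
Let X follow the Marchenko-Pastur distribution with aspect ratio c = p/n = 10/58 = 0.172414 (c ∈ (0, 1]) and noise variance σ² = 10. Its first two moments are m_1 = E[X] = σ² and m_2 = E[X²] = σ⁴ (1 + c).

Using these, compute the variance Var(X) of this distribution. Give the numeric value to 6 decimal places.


m_1 = E[X] = σ² = 10, so m_1² = 100.
m_2 = E[X²] = σ⁴ (1 + c) = 100 · (1 + 0.172414) = 100 · 1.172414 = 117.241379.
(Note m_2 − m_1² simplifies to c · σ⁴ = 0.172414 · 100.)

Var(X) = m_2 − m_1² = 117.241379 − 100 = 17.241379.


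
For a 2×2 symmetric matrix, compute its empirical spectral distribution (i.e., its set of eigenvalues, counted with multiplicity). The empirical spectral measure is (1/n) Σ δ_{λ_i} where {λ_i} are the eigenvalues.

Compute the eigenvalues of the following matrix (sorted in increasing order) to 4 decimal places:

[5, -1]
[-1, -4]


Since M is real symmetric, both eigenvalues are real; they are the roots of det(λI − M) = λ² − (tr M) λ + det M.
tr M = 5 + (-4) = 1.
det M = 5·(-4) − (-1)² = -20 − 1 = -21.
Characteristic polynomial: λ² − λ − 21 = 0.
Discriminant Δ = (tr M)² − 4·det M = 1 − (-84) = 85; √Δ = 9.219544.
λ = (tr M ± √Δ)/2 = (1 ± 9.219544)/2, giving (tr M − √Δ)/2 = -4.1098 and (tr M + √Δ)/2 = 5.1098.

Eigenvalues sorted in increasing order: [-4.1098, 5.1098].


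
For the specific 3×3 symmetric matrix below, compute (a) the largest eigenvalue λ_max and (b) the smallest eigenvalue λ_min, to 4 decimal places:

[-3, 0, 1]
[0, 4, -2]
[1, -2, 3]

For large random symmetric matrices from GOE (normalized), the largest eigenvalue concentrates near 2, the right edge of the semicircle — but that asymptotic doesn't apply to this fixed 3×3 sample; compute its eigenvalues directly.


Since M is real symmetric, all three eigenvalues are real; they are the roots of det(λI − M) = λ³ − (tr M) λ² + s λ − det M, where s is the sum of the principal 2×2 minors.
tr M = -3 + 4 + 3 = 4.
s = ((-3)·4 − 0²) + ((-3)·3 − 1²) + (4·3 − (-2)²) = -12 + (-10) + 8 = -14.
det M (expand along row 1) = (-3)·8 − 0·2 + 1·(-4) = -28.
Characteristic polynomial: λ³ − 4λ² − 14λ + 28 = 0.
Substitute λ = y + (tr M)/3 = y + 1.333333 to remove the quadratic term: y³ + p·y + q = 0 with p = s − (tr M)²/3 = -19.333333 and q = −2(tr M)³/27 + (tr M)·s/3 − det M = 4.592593.
Three real roots ⇒ use the trigonometric (Viète) form: r = 2√(−p/3) = 5.077182, φ = arccos(3q/(p·r)) = arccos(-0.140362) = 1.711623 rad.
y_k = r·cos(φ/3 − 2πk/3) for k = 0, 1, 2 gives y = 4.273001, 0.238247, -4.511249.
λ_k = y_k + 1.333333 gives λ = 5.6063, 1.5716, -3.1779 (check: the sum is 4.0000 = tr M).

Hence λ_max = 5.6063 and λ_min = -3.1779.


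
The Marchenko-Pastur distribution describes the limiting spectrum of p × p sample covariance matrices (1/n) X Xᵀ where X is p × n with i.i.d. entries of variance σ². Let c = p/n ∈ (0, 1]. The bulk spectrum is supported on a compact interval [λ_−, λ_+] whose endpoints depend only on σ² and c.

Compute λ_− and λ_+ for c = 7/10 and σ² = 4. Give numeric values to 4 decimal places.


c = 7/10 = 0.700000; √c = 0.836660.
λ_− = σ² (1 − √c)² = 4 · (1 − 0.836660)² = 4 · (0.163340)² = 0.106720.
λ_+ = σ² (1 + √c)² = 4 · (1 + 0.836660)² = 4 · (1.836660)² = 13.493280.

Rounded to 4 decimal places: λ_− ≈ 0.1067, λ_+ ≈ 13.4933.


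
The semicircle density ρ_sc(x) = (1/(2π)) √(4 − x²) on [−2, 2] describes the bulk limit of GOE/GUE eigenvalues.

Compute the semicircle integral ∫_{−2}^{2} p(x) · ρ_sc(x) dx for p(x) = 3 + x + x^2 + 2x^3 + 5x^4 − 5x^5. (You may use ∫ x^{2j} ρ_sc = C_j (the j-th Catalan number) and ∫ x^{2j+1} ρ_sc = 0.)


Write p(x) = Σ a_i x^i, split into monomials and integrate each against ρ_sc separately.
Using ∫ x^{2j} ρ_sc = C_j = (1/(j+1)) C(2j, j) (Catalan numbers) and ∫ x^{2j+1} ρ_sc = 0 (odd monomials vanish by symmetry):
  i = 0 (even): a_0 · C_{0} = 3 · 1 = 3
  i = 1 (odd): ∫ x^1 ρ_sc = 0 (vanishes)
  i = 2 (even): a_2 · C_{1} = 1 · 1 = 1
  i = 3 (odd): ∫ x^3 ρ_sc = 0 (vanishes)
  i = 4 (even): a_4 · C_{2} = 5 · 2 = 10
  i = 5 (odd): ∫ x^5 ρ_sc = 0 (vanishes)

Summing the contributions: ∫_{−2}^{2} p(x) ρ_sc(x) dx = 3 + 1 + 10 = 14.


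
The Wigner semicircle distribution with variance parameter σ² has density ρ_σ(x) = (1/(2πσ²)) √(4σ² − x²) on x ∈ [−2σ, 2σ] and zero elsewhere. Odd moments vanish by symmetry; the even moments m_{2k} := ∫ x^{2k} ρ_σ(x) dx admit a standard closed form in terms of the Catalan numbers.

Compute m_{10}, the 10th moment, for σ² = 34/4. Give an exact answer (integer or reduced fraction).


By the scaled semicircle moment identity, m_{2k} = σ^{2k} · C_k with k = 5.
C_5 = (1/(k+1)) · C(2k, k) = (1/6) · C(10, 5) = (1/6) · 252 = 42.
σ^{2k} = (σ²)^k = (34/4)^5 = 1419857/32.

Therefore m_{10} = σ^{10} · C_5 = (1419857/32) · 42 = 29816997/16.


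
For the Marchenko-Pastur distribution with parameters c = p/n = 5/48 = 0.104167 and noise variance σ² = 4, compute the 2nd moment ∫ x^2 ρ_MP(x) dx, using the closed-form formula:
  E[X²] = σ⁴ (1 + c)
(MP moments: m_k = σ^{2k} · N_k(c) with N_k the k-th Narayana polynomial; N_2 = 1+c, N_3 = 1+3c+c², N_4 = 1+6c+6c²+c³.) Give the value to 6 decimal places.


E[X²] = σ⁴ (1 + c) (second MP moment). With σ² = 4 (so σ⁴ = 16) and c = 5/48 = 0.104167: E[X²] = 16 · (1 + 0.104167) = 16 · 1.104167.

So E[X^2] = 17.666667.


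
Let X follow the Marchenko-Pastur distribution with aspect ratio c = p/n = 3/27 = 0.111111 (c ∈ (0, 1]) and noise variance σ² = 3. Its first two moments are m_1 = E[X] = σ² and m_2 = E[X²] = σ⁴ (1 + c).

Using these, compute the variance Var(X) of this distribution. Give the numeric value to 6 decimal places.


m_1 = E[X] = σ² = 3, so m_1² = 9.
m_2 = E[X²] = σ⁴ (1 + c) = 9 · (1 + 0.111111) = 9 · 1.111111 = 10.000000.
(Note m_2 − m_1² simplifies to c · σ⁴ = 0.111111 · 9.)

Var(X) = m_2 − m_1² = 10.000000 − 9 = 1.000000.


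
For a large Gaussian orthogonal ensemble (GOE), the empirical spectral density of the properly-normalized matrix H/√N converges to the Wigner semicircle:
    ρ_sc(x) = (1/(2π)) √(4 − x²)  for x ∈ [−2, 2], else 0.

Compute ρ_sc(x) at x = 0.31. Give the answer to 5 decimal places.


ρ_sc(x) = (1/(2π)) √(4 − x²). With x = 0.31:
  4 − x² = 4 − (0.31)² = 4 − 0.096100 = 3.903900.
  √(4 − x²) = 1.975829.
  1/(2π) = 0.159155.
  ρ_sc(0.31) = 0.159155 · 1.975829 = 0.314463.

Rounded to 5 decimal places: ρ_sc(0.31) ≈ 0.31446.


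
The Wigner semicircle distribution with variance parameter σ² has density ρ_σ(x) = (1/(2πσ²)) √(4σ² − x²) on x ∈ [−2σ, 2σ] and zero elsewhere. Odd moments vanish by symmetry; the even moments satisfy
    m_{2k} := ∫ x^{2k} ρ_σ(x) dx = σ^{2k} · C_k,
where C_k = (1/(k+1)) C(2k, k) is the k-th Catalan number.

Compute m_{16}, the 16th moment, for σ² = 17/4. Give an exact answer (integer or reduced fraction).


By the scaled semicircle moment identity, m_{2k} = σ^{2k} · C_k with k = 8.
C_8 = (1/(k+1)) · C(2k, k) = (1/9) · C(16, 8) = (1/9) · 12870 = 1430.
σ^{2k} = (σ²)^k = (17/4)^8 = 6975757441/65536.

Therefore m_{16} = σ^{16} · C_8 = (6975757441/65536) · 1430 = 4987666570315/32768.


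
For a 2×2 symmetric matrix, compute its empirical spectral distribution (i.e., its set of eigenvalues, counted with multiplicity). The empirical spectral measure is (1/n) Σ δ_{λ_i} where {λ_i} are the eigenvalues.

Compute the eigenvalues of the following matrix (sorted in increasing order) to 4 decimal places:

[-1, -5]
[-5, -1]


Since M is real symmetric, both eigenvalues are real; they are the roots of det(λI − M) = λ² − (tr M) λ + det M.
tr M = -1 + (-1) = -2.
det M = (-1)·(-1) − (-5)² = 1 − 25 = -24.
Characteristic polynomial: λ² + 2λ − 24 = 0.
Discriminant Δ = (tr M)² − 4·det M = 4 − (-96) = 100; √Δ = 10.000000.
λ = (tr M ± √Δ)/2 = (-2 ± 10.000000)/2, giving (tr M − √Δ)/2 = -6.0000 and (tr M + √Δ)/2 = 4.0000.

Eigenvalues sorted in increasing order: [-6.0000, 4.0000].


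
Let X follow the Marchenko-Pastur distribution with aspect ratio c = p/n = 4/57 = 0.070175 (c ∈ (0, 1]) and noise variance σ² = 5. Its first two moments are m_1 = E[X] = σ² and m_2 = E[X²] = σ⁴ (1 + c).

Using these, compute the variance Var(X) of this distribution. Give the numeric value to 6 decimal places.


m_1 = E[X] = σ² = 5, so m_1² = 25.
m_2 = E[X²] = σ⁴ (1 + c) = 25 · (1 + 0.070175) = 25 · 1.070175 = 26.754386.
(Note m_2 − m_1² simplifies to c · σ⁴ = 0.070175 · 25.)

Var(X) = m_2 − m_1² = 26.754386 − 25 = 1.754386.


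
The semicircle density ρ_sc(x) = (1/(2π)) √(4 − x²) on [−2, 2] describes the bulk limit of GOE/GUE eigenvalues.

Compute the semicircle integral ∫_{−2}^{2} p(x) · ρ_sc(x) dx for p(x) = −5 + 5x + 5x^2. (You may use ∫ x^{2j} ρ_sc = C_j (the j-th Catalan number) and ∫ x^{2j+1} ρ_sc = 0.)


Write p(x) = Σ a_i x^i, split into monomials and integrate each against ρ_sc separately.
Using ∫ x^{2j} ρ_sc = C_j = (1/(j+1)) C(2j, j) (Catalan numbers) and ∫ x^{2j+1} ρ_sc = 0 (odd monomials vanish by symmetry):
  i = 0 (even): a_0 · C_{0} = -5 · 1 = -5
  i = 1 (odd): ∫ x^1 ρ_sc = 0 (vanishes)
  i = 2 (even): a_2 · C_{1} = 5 · 1 = 5

Summing the contributions: ∫_{−2}^{2} p(x) ρ_sc(x) dx = (-5) + 5 = 0.


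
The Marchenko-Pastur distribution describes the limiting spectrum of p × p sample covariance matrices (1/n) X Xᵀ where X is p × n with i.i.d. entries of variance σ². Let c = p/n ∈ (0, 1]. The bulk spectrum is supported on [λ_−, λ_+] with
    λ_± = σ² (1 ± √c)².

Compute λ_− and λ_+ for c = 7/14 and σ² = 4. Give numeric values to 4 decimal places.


c = 7/14 = 0.500000; √c = 0.707107.
λ_− = σ² (1 − √c)² = 4 · (1 − 0.707107)² = 4 · (0.292893)² = 0.343146.
λ_+ = σ² (1 + √c)² = 4 · (1 + 0.707107)² = 4 · (1.707107)² = 11.656854.

Rounded to 4 decimal places: λ_− ≈ 0.3431, λ_+ ≈ 11.6569.


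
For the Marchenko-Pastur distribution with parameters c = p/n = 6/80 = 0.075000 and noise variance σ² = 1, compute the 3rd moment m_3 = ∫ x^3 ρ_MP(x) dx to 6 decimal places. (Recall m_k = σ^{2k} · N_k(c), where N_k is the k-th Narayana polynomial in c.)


E[X³] = σ⁶ (1 + 3c + c²) (third MP moment). With σ² = 1 (so σ⁶ = 1) and c = 6/80 = 0.075000: E[X³] = 1 · (1 + 3·0.075000 + (0.075000)²) = 1 · 1.230625.

So E[X^3] = 1.230625.


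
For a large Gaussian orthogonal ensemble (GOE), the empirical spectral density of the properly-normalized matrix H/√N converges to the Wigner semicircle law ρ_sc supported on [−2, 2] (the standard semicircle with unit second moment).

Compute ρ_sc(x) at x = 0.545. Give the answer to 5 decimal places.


ρ_sc(x) = (1/(2π)) √(4 − x²). With x = 0.545:
  4 − x² = 4 − (0.545)² = 4 − 0.297025 = 3.702975.
  √(4 − x²) = 1.924312.
  1/(2π) = 0.159155.
  ρ_sc(0.545) = 0.159155 · 1.924312 = 0.306264.

Rounded to 5 decimal places: ρ_sc(0.545) ≈ 0.30626.


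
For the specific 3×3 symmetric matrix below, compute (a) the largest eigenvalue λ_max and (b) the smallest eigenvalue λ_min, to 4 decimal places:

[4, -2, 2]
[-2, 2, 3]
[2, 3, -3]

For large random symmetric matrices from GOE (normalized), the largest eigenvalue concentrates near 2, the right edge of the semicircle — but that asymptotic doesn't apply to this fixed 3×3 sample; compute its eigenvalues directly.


Since M is real symmetric, all three eigenvalues are real; they are the roots of det(λI − M) = λ³ − (tr M) λ² + s λ − det M, where s is the sum of the principal 2×2 minors.
tr M = 4 + 2 + (-3) = 3.
s = (4·2 − (-2)²) + (4·(-3) − 2²) + (2·(-3) − 3²) = 4 + (-16) + (-15) = -27.
det M (expand along row 1) = 4·(-15) − (-2)·0 + 2·(-10) = -80.
Characteristic polynomial: λ³ − 3λ² − 27λ + 80 = 0.
Substitute λ = y + (tr M)/3 = y + 1.000000 to remove the quadratic term: y³ + p·y + q = 0 with p = s − (tr M)²/3 = -30.000000 and q = −2(tr M)³/27 + (tr M)·s/3 − det M = 51.000000.
Three real roots ⇒ use the trigonometric (Viète) form: r = 2√(−p/3) = 6.324555, φ = arccos(3q/(p·r)) = arccos(-0.806381) = 2.508803 rad.
y_k = r·cos(φ/3 − 2πk/3) for k = 0, 1, 2 gives y = 4.238954, 1.945428, -6.184382.
λ_k = y_k + 1.000000 gives λ = 5.2390, 2.9454, -5.1844 (check: the sum is 3.0000 = tr M).

Hence λ_max = 5.2390 and λ_min = -5.1844.


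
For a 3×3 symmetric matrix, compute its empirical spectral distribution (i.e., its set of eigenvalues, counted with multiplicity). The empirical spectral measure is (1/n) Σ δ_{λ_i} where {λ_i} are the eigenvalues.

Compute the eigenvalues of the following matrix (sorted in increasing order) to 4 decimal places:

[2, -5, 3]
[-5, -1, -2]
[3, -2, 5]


Since M is real symmetric, all three eigenvalues are real; they are the roots of det(λI − M) = λ³ − (tr M) λ² + s λ − det M, where s is the sum of the principal 2×2 minors.
tr M = 2 + (-1) + 5 = 6.
s = (2·(-1) − (-5)²) + (2·5 − 3²) + ((-1)·5 − (-2)²) = -27 + 1 + (-9) = -35.
det M (expand along row 1) = 2·(-9) − (-5)·(-19) + 3·13 = -74.
Characteristic polynomial: λ³ − 6λ² − 35λ + 74 = 0.
Substitute λ = y + (tr M)/3 = y + 2.000000 to remove the quadratic term: y³ + p·y + q = 0 with p = s − (tr M)²/3 = -47.000000 and q = −2(tr M)³/27 + (tr M)·s/3 − det M = -12.000000.
Three real roots ⇒ use the trigonometric (Viète) form: r = 2√(−p/3) = 7.916228, φ = arccos(3q/(p·r)) = arccos(0.096758) = 1.473887 rad.
y_k = r·cos(φ/3 − 2πk/3) for k = 0, 1, 2 gives y = 6.979915, -0.255675, -6.724241.
λ_k = y_k + 2.000000 gives λ = 8.9799, 1.7443, -4.7242 (check: the sum is 6.0000 = tr M).

Eigenvalues sorted in increasing order: [-4.7242, 1.7443, 8.9799].


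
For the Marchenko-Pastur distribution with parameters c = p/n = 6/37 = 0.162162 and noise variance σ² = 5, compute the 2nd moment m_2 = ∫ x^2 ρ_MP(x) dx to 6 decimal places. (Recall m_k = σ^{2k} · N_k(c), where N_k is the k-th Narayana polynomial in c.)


E[X²] = σ⁴ (1 + c) (second MP moment). With σ² = 5 (so σ⁴ = 25) and c = 6/37 = 0.162162: E[X²] = 25 · (1 + 0.162162) = 25 · 1.162162.

So E[X^2] = 29.054054.


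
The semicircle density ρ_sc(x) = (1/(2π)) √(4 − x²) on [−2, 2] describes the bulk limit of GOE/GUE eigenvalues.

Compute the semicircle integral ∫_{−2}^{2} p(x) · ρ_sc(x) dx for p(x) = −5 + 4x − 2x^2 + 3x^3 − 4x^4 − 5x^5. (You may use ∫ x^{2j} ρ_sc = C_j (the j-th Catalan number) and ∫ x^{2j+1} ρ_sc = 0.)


Write p(x) = Σ a_i x^i, split into monomials and integrate each against ρ_sc separately.
Using ∫ x^{2j} ρ_sc = C_j = (1/(j+1)) C(2j, j) (Catalan numbers) and ∫ x^{2j+1} ρ_sc = 0 (odd monomials vanish by symmetry):
  i = 0 (even): a_0 · C_{0} = -5 · 1 = -5
  i = 1 (odd): ∫ x^1 ρ_sc = 0 (vanishes)
  i = 2 (even): a_2 · C_{1} = -2 · 1 = -2
  i = 3 (odd): ∫ x^3 ρ_sc = 0 (vanishes)
  i = 4 (even): a_4 · C_{2} = -4 · 2 = -8
  i = 5 (odd): ∫ x^5 ρ_sc = 0 (vanishes)

Summing the contributions: ∫_{−2}^{2} p(x) ρ_sc(x) dx = (-5) + (-2) + (-8) = -15.


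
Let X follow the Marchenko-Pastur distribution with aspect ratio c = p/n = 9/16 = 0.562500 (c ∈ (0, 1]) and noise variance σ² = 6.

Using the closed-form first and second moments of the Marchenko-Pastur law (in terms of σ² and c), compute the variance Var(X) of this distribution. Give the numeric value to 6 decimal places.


Recall the MP moments m_1 = E[X] = σ² and m_2 = E[X²] = σ⁴ (1 + c).
m_1 = E[X] = σ² = 6, so m_1² = 36.
m_2 = E[X²] = σ⁴ (1 + c) = 36 · (1 + 0.562500) = 36 · 1.562500 = 56.250000.
(Note m_2 − m_1² simplifies to c · σ⁴ = 0.562500 · 36.)

Var(X) = m_2 − m_1² = 56.250000 − 36 = 20.250000.


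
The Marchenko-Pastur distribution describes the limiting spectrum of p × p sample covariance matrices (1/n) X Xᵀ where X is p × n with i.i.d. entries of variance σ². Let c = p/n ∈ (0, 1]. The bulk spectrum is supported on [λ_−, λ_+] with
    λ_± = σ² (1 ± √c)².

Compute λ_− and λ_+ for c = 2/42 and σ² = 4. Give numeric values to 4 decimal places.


c = 2/42 = 0.047619; √c = 0.218218.
λ_− = σ² (1 − √c)² = 4 · (1 − 0.218218)² = 4 · (0.781782)² = 2.444733.
λ_+ = σ² (1 + √c)² = 4 · (1 + 0.218218)² = 4 · (1.218218)² = 5.936219.

Rounded to 4 decimal places: λ_− ≈ 2.4447, λ_+ ≈ 5.9362.


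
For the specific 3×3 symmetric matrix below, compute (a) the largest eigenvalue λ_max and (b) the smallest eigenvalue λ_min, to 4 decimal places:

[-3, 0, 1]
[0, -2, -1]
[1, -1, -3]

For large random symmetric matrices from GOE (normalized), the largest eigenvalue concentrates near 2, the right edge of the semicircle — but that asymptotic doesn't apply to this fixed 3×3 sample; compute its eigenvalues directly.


Since M is real symmetric, all three eigenvalues are real; they are the roots of det(λI − M) = λ³ − (tr M) λ² + s λ − det M, where s is the sum of the principal 2×2 minors.
tr M = -3 + (-2) + (-3) = -8.
s = ((-3)·(-2) − 0²) + ((-3)·(-3) − 1²) + ((-2)·(-3) − (-1)²) = 6 + 8 + 5 = 19.
det M (expand along row 1) = (-3)·5 − 0·1 + 1·2 = -13.
Characteristic polynomial: λ³ + 8λ² + 19λ + 13 = 0.
Substitute λ = y + (tr M)/3 = y − 2.666667 to remove the quadratic term: y³ + p·y + q = 0 with p = s − (tr M)²/3 = -2.333333 and q = −2(tr M)³/27 + (tr M)·s/3 − det M = 0.259259.
Three real roots ⇒ use the trigonometric (Viète) form: r = 2√(−p/3) = 1.763834, φ = arccos(3q/(p·r)) = arccos(-0.188982) = 1.760922 rad.
y_k = r·cos(φ/3 − 2πk/3) for k = 0, 1, 2 gives y = 1.468604, 0.111709, -1.580313.
λ_k = y_k − 2.666667 gives λ = -1.1981, -2.5550, -4.2470 (check: the sum is -8.0000 = tr M).

Hence λ_max = -1.1981 and λ_min = -4.2470.


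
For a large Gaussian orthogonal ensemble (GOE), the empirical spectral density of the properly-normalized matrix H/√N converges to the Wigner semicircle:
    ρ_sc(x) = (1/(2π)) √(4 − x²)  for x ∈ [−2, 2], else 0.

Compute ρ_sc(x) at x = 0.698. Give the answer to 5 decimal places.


ρ_sc(x) = (1/(2π)) √(4 − x²). With x = 0.698:
  4 − x² = 4 − (0.698)² = 4 − 0.487204 = 3.512796.
  √(4 − x²) = 1.874245.
  1/(2π) = 0.159155.
  ρ_sc(0.698) = 0.159155 · 1.874245 = 0.298295.

Rounded to 5 decimal places: ρ_sc(0.698) ≈ 0.29830.


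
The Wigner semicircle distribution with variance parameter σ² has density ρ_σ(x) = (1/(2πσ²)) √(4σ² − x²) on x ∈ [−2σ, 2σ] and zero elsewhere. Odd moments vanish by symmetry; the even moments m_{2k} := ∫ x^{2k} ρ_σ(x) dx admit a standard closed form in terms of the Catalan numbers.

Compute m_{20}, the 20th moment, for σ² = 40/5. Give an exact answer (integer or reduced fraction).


By the scaled semicircle moment identity, m_{2k} = σ^{2k} · C_k with k = 10.
C_10 = (1/(k+1)) · C(2k, k) = (1/11) · C(20, 10) = (1/11) · 184756 = 16796.
σ^{2k} = (σ²)^k = (40/5)^10 = 1073741824.

Therefore m_{20} = σ^{20} · C_10 = 1073741824 · 16796 = 18034567675904.


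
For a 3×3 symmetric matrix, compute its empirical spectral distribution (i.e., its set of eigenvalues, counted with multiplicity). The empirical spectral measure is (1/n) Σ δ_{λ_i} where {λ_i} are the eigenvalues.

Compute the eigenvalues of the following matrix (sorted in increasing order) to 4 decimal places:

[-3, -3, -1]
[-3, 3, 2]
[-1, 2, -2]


Since M is real symmetric, all three eigenvalues are real; they are the roots of det(λI − M) = λ³ − (tr M) λ² + s λ − det M, where s is the sum of the principal 2×2 minors.
tr M = -3 + 3 + (-2) = -2.
s = ((-3)·3 − (-3)²) + ((-3)·(-2) − (-1)²) + (3·(-2) − 2²) = -18 + 5 + (-10) = -23.
det M (expand along row 1) = (-3)·(-10) − (-3)·8 + (-1)·(-3) = 57.
Characteristic polynomial: λ³ + 2λ² − 23λ − 57 = 0.
Substitute λ = y + (tr M)/3 = y − 0.666667 to remove the quadratic term: y³ + p·y + q = 0 with p = s − (tr M)²/3 = -24.333333 and q = −2(tr M)³/27 + (tr M)·s/3 − det M = -41.074074.
Three real roots ⇒ use the trigonometric (Viète) form: r = 2√(−p/3) = 5.696002, φ = arccos(3q/(p·r)) = arccos(0.889032) = 0.475570 rad.
y_k = r·cos(φ/3 − 2πk/3) for k = 0, 1, 2 gives y = 5.624583, -2.033585, -3.590998.
λ_k = y_k − 0.666667 gives λ = 4.9579, -2.7003, -4.2577 (check: the sum is -2.0000 = tr M).

Eigenvalues sorted in increasing order: [-4.2577, -2.7003, 4.9579].


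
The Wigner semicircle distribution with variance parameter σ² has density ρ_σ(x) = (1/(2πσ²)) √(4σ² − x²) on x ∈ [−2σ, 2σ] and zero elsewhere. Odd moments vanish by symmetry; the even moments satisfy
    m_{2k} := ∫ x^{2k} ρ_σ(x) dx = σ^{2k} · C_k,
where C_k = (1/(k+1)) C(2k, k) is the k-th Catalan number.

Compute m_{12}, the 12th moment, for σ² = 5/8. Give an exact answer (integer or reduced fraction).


By the scaled semicircle moment identity, m_{2k} = σ^{2k} · C_k with k = 6.
C_6 = (1/(k+1)) · C(2k, k) = (1/7) · C(12, 6) = (1/7) · 924 = 132.
σ^{2k} = (σ²)^k = (5/8)^6 = 15625/262144.

Therefore m_{12} = σ^{12} · C_6 = (15625/262144) · 132 = 515625/65536.


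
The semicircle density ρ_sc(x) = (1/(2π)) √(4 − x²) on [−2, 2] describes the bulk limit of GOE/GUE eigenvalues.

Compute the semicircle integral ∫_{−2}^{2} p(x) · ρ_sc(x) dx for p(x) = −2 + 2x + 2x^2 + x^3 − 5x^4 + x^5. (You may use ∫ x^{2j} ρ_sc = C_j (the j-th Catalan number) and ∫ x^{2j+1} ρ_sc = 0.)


Write p(x) = Σ a_i x^i, split into monomials and integrate each against ρ_sc separately.
Using ∫ x^{2j} ρ_sc = C_j = (1/(j+1)) C(2j, j) (Catalan numbers) and ∫ x^{2j+1} ρ_sc = 0 (odd monomials vanish by symmetry):
  i = 0 (even): a_0 · C_{0} = -2 · 1 = -2
  i = 1 (odd): ∫ x^1 ρ_sc = 0 (vanishes)
  i = 2 (even): a_2 · C_{1} = 2 · 1 = 2
  i = 3 (odd): ∫ x^3 ρ_sc = 0 (vanishes)
  i = 4 (even): a_4 · C_{2} = -5 · 2 = -10
  i = 5 (odd): ∫ x^5 ρ_sc = 0 (vanishes)

Summing the contributions: ∫_{−2}^{2} p(x) ρ_sc(x) dx = (-2) + 2 + (-10) = -10.


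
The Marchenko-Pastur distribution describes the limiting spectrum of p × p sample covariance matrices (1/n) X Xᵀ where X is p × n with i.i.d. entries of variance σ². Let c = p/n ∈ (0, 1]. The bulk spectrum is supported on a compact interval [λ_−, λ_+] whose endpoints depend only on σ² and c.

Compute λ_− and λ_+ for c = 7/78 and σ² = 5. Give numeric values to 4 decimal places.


c = 7/78 = 0.089744; √c = 0.299572.
λ_− = σ² (1 − √c)² = 5 · (1 − 0.299572)² = 5 · (0.700428)² = 2.452995.
λ_+ = σ² (1 + √c)² = 5 · (1 + 0.299572)² = 5 · (1.299572)² = 8.444441.

Rounded to 4 decimal places: λ_− ≈ 2.4530, λ_+ ≈ 8.4444.


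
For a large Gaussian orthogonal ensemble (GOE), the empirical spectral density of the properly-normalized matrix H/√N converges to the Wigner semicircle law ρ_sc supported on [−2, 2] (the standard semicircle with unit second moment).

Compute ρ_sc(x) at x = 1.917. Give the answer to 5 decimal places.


ρ_sc(x) = (1/(2π)) √(4 − x²). With x = 1.917:
  4 − x² = 4 − (1.917)² = 4 − 3.674889 = 0.325111.
  √(4 − x²) = 0.570185.
  1/(2π) = 0.159155.
  ρ_sc(1.917) = 0.159155 · 0.570185 = 0.090748.

Rounded to 5 decimal places: ρ_sc(1.917) ≈ 0.09075.


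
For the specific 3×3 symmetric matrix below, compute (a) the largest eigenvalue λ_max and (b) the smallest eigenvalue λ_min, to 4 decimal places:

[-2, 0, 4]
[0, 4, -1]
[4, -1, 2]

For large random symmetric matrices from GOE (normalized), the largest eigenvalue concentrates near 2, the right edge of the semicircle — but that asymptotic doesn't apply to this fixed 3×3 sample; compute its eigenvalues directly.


Since M is real symmetric, all three eigenvalues are real; they are the roots of det(λI − M) = λ³ − (tr M) λ² + s λ − det M, where s is the sum of the principal 2×2 minors.
tr M = -2 + 4 + 2 = 4.
s = ((-2)·4 − 0²) + ((-2)·2 − 4²) + (4·2 − (-1)²) = -8 + (-20) + 7 = -21.
det M (expand along row 1) = (-2)·7 − 0·4 + 4·(-16) = -78.
Characteristic polynomial: λ³ − 4λ² − 21λ + 78 = 0.
Substitute λ = y + (tr M)/3 = y + 1.333333 to remove the quadratic term: y³ + p·y + q = 0 with p = s − (tr M)²/3 = -26.333333 and q = −2(tr M)³/27 + (tr M)·s/3 − det M = 45.259259.
Three real roots ⇒ use the trigonometric (Viète) form: r = 2√(−p/3) = 5.925463, φ = arccos(3q/(p·r)) = arccos(-0.870163) = 2.626329 rad.
y_k = r·cos(φ/3 − 2πk/3) for k = 0, 1, 2 gives y = 3.796188, 2.042090, -5.838278.
λ_k = y_k + 1.333333 gives λ = 5.1295, 3.3754, -4.5049 (check: the sum is 4.0000 = tr M).

Hence λ_max = 5.1295 and λ_min = -4.5049.


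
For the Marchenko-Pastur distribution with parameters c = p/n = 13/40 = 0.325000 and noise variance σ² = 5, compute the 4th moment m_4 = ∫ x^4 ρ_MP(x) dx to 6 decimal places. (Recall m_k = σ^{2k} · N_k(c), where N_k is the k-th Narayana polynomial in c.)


E[X⁴] = σ⁸ (1 + 6c + 6c² + c³) (fourth MP moment). With σ² = 5 (so σ⁸ = 625) and c = 13/40 = 0.325000: E[X⁴] = 625 · (1 + 6·0.325000 + 6·(0.325000)² + (0.325000)³) = 625 · 3.618078.

So E[X^4] = 2261.298828.


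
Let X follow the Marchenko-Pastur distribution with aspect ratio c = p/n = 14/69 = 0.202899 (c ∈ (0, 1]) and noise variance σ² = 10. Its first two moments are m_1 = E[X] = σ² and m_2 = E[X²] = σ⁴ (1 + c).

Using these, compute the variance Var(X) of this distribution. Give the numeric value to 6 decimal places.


m_1 = E[X] = σ² = 10, so m_1² = 100.
m_2 = E[X²] = σ⁴ (1 + c) = 100 · (1 + 0.202899) = 100 · 1.202899 = 120.289855.
(Note m_2 − m_1² simplifies to c · σ⁴ = 0.202899 · 100.)

Var(X) = m_2 − m_1² = 120.289855 − 100 = 20.289855.


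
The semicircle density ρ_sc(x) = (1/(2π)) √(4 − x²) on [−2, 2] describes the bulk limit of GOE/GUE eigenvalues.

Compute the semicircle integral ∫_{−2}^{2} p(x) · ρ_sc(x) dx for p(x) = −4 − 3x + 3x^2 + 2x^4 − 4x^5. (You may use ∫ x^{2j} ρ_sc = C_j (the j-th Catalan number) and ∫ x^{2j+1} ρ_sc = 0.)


Write p(x) = Σ a_i x^i, split into monomials and integrate each against ρ_sc separately.
Using ∫ x^{2j} ρ_sc = C_j = (1/(j+1)) C(2j, j) (Catalan numbers) and ∫ x^{2j+1} ρ_sc = 0 (odd monomials vanish by symmetry):
  i = 0 (even): a_0 · C_{0} = -4 · 1 = -4
  i = 1 (odd): ∫ x^1 ρ_sc = 0 (vanishes)
  i = 2 (even): a_2 · C_{1} = 3 · 1 = 3
  i = 4 (even): a_4 · C_{2} = 2 · 2 = 4
  i = 5 (odd): ∫ x^5 ρ_sc = 0 (vanishes)

Summing the contributions: ∫_{−2}^{2} p(x) ρ_sc(x) dx = (-4) + 3 + 4 = 3.


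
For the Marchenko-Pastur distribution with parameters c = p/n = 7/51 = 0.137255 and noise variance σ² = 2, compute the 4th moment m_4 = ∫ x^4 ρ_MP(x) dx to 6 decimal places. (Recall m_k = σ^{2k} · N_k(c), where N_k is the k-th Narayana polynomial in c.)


E[X⁴] = σ⁸ (1 + 6c + 6c² + c³) (fourth MP moment). With σ² = 2 (so σ⁸ = 16) and c = 7/51 = 0.137255: E[X⁴] = 16 · (1 + 6·0.137255 + 6·(0.137255)² + (0.137255)³) = 16 · 1.939149.

So E[X^4] = 31.026377.


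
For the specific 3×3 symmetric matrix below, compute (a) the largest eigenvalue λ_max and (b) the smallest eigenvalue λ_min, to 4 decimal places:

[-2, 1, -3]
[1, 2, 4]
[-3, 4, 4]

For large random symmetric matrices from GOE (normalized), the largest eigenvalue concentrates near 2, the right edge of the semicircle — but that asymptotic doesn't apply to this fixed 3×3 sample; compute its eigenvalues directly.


Since M is real symmetric, all three eigenvalues are real; they are the roots of det(λI − M) = λ³ − (tr M) λ² + s λ − det M, where s is the sum of the principal 2×2 minors.
tr M = -2 + 2 + 4 = 4.
s = ((-2)·2 − 1²) + ((-2)·4 − (-3)²) + (2·4 − 4²) = -5 + (-17) + (-8) = -30.
det M (expand along row 1) = (-2)·(-8) − 1·16 + (-3)·10 = -30.
Characteristic polynomial: λ³ − 4λ² − 30λ + 30 = 0.
Substitute λ = y + (tr M)/3 = y + 1.333333 to remove the quadratic term: y³ + p·y + q = 0 with p = s − (tr M)²/3 = -35.333333 and q = −2(tr M)³/27 + (tr M)·s/3 − det M = -14.740741.
Three real roots ⇒ use the trigonometric (Viète) form: r = 2√(−p/3) = 6.863753, φ = arccos(3q/(p·r)) = arccos(0.182345) = 1.387425 rad.
y_k = r·cos(φ/3 − 2πk/3) for k = 0, 1, 2 gives y = 6.142723, -0.419277, -5.723446.
λ_k = y_k + 1.333333 gives λ = 7.4761, 0.9141, -4.3901 (check: the sum is 4.0000 = tr M).

Hence λ_max = 7.4761 and λ_min = -4.3901.


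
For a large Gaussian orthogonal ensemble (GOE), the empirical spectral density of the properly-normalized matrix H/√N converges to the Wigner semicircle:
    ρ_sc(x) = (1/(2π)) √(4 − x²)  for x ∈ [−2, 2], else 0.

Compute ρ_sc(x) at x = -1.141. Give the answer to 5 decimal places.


ρ_sc(x) = (1/(2π)) √(4 − x²). With x = -1.141:
  4 − x² = 4 − (-1.141)² = 4 − 1.301881 = 2.698119.
  √(4 − x²) = 1.642595.
  1/(2π) = 0.159155.
  ρ_sc(-1.141) = 0.159155 · 1.642595 = 0.261427.

Rounded to 5 decimal places: ρ_sc(-1.141) ≈ 0.26143.


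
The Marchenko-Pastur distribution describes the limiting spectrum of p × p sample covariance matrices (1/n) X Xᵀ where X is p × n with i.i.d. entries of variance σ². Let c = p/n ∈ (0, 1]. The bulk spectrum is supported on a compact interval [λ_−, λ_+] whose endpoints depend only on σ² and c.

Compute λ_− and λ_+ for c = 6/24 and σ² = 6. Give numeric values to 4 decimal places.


c = 6/24 = 0.250000; √c = 0.500000.
λ_− = σ² (1 − √c)² = 6 · (1 − 0.500000)² = 6 · (0.500000)² = 1.500000.
λ_+ = σ² (1 + √c)² = 6 · (1 + 0.500000)² = 6 · (1.500000)² = 13.500000.

Rounded to 4 decimal places: λ_− ≈ 1.5000, λ_+ ≈ 13.5000.


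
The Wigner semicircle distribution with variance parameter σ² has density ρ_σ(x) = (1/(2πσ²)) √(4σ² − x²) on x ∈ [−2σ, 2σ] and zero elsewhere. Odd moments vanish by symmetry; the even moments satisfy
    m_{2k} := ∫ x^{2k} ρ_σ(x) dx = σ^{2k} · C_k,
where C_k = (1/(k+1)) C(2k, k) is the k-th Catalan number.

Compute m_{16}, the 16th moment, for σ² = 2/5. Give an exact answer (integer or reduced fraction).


By the scaled semicircle moment identity, m_{2k} = σ^{2k} · C_k with k = 8.
C_8 = (1/(k+1)) · C(2k, k) = (1/9) · C(16, 8) = (1/9) · 12870 = 1430.
σ^{2k} = (σ²)^k = (2/5)^8 = 256/390625.

Therefore m_{16} = σ^{16} · C_8 = (256/390625) · 1430 = 73216/78125.


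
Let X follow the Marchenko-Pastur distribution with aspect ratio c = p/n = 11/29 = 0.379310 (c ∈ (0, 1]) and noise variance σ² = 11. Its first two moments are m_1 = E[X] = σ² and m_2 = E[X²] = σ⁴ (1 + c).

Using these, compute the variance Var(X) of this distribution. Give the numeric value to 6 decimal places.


m_1 = E[X] = σ² = 11, so m_1² = 121.
m_2 = E[X²] = σ⁴ (1 + c) = 121 · (1 + 0.379310) = 121 · 1.379310 = 166.896552.
(Note m_2 − m_1² simplifies to c · σ⁴ = 0.379310 · 121.)

Var(X) = m_2 − m_1² = 166.896552 − 121 = 45.896552.


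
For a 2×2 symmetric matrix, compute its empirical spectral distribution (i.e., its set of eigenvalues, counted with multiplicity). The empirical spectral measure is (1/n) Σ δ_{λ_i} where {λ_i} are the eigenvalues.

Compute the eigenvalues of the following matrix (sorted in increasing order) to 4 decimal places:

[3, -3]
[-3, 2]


Since M is real symmetric, both eigenvalues are real; they are the roots of det(λI − M) = λ² − (tr M) λ + det M.
tr M = 3 + 2 = 5.
det M = 3·2 − (-3)² = 6 − 9 = -3.
Characteristic polynomial: λ² − 5λ − 3 = 0.
Discriminant Δ = (tr M)² − 4·det M = 25 − (-12) = 37; √Δ = 6.082763.
λ = (tr M ± √Δ)/2 = (5 ± 6.082763)/2, giving (tr M − √Δ)/2 = -0.5414 and (tr M + √Δ)/2 = 5.5414.

Eigenvalues sorted in increasing order: [-0.5414, 5.5414].


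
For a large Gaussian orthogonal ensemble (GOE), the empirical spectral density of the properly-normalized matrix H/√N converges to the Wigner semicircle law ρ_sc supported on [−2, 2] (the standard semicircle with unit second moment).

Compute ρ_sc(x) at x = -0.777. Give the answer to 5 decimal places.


ρ_sc(x) = (1/(2π)) √(4 − x²). With x = -0.777:
  4 − x² = 4 − (-0.777)² = 4 − 0.603729 = 3.396271.
  √(4 − x²) = 1.842897.
  1/(2π) = 0.159155.
  ρ_sc(-0.777) = 0.159155 · 1.842897 = 0.293306.

Rounded to 5 decimal places: ρ_sc(-0.777) ≈ 0.29331.


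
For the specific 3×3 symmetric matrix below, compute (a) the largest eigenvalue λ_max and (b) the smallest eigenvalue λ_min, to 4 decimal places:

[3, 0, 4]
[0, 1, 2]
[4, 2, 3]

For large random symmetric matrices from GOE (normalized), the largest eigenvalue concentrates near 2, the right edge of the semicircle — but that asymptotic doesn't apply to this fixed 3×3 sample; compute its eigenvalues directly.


Since M is real symmetric, all three eigenvalues are real; they are the roots of det(λI − M) = λ³ − (tr M) λ² + s λ − det M, where s is the sum of the principal 2×2 minors.
tr M = 3 + 1 + 3 = 7.
s = (3·1 − 0²) + (3·3 − 4²) + (1·3 − 2²) = 3 + (-7) + (-1) = -5.
det M (expand along row 1) = 3·(-1) − 0·(-8) + 4·(-4) = -19.
Characteristic polynomial: λ³ − 7λ² − 5λ + 19 = 0.
Substitute λ = y + (tr M)/3 = y + 2.333333 to remove the quadratic term: y³ + p·y + q = 0 with p = s − (tr M)²/3 = -21.333333 and q = −2(tr M)³/27 + (tr M)·s/3 − det M = -18.074074.
Three real roots ⇒ use the trigonometric (Viète) form: r = 2√(−p/3) = 5.333333, φ = arccos(3q/(p·r)) = arccos(0.476563) = 1.074056 rad.
y_k = r·cos(φ/3 − 2πk/3) for k = 0, 1, 2 gives y = 4.995163, -0.879064, -4.116098.
λ_k = y_k + 2.333333 gives λ = 7.3285, 1.4543, -1.7828 (check: the sum is 7.0000 = tr M).

Hence λ_max = 7.3285 and λ_min = -1.7828.


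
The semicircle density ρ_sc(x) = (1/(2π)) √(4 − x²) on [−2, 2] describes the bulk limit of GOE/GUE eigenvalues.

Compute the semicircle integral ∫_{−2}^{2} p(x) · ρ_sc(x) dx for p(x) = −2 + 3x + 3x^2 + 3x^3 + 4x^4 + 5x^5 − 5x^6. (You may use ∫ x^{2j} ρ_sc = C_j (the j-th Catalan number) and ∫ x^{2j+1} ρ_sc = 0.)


Write p(x) = Σ a_i x^i, split into monomials and integrate each against ρ_sc separately.
Using ∫ x^{2j} ρ_sc = C_j = (1/(j+1)) C(2j, j) (Catalan numbers) and ∫ x^{2j+1} ρ_sc = 0 (odd monomials vanish by symmetry):
  i = 0 (even): a_0 · C_{0} = -2 · 1 = -2
  i = 1 (odd): ∫ x^1 ρ_sc = 0 (vanishes)
  i = 2 (even): a_2 · C_{1} = 3 · 1 = 3
  i = 3 (odd): ∫ x^3 ρ_sc = 0 (vanishes)
  i = 4 (even): a_4 · C_{2} = 4 · 2 = 8
  i = 5 (odd): ∫ x^5 ρ_sc = 0 (vanishes)
  i = 6 (even): a_6 · C_{3} = -5 · 5 = -25

Summing the contributions: ∫_{−2}^{2} p(x) ρ_sc(x) dx = (-2) + 3 + 8 + (-25) = -16.


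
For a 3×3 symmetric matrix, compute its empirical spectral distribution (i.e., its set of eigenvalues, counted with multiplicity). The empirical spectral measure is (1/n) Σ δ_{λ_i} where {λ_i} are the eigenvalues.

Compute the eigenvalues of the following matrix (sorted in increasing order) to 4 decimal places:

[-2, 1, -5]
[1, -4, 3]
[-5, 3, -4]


Since M is real symmetric, all three eigenvalues are real; they are the roots of det(λI − M) = λ³ − (tr M) λ² + s λ − det M, where s is the sum of the principal 2×2 minors.
tr M = -2 + (-4) + (-4) = -10.
s = ((-2)·(-4) − 1²) + ((-2)·(-4) − (-5)²) + ((-4)·(-4) − 3²) = 7 + (-17) + 7 = -3.
det M (expand along row 1) = (-2)·7 − 1·11 + (-5)·(-17) = 60.
Characteristic polynomial: λ³ + 10λ² − 3λ − 60 = 0.
Substitute λ = y + (tr M)/3 = y − 3.333333 to remove the quadratic term: y³ + p·y + q = 0 with p = s − (tr M)²/3 = -36.333333 and q = −2(tr M)³/27 + (tr M)·s/3 − det M = 24.074074.
Three real roots ⇒ use the trigonometric (Viète) form: r = 2√(−p/3) = 6.960204, φ = arccos(3q/(p·r)) = arccos(-0.285590) = 1.860419 rad.
y_k = r·cos(φ/3 − 2πk/3) for k = 0, 1, 2 gives y = 5.664196, 0.670900, -6.335096.
λ_k = y_k − 3.333333 gives λ = 2.3309, -2.6624, -9.6684 (check: the sum is -10.0000 = tr M).

Eigenvalues sorted in increasing order: [-9.6684, -2.6624, 2.3309].


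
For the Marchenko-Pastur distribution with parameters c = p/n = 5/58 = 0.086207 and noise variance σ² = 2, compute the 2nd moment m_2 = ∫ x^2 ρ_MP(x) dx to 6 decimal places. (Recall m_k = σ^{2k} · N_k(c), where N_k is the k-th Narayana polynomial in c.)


E[X²] = σ⁴ (1 + c) (second MP moment). With σ² = 2 (so σ⁴ = 4) and c = 5/58 = 0.086207: E[X²] = 4 · (1 + 0.086207) = 4 · 1.086207.

So E[X^2] = 4.344828.
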